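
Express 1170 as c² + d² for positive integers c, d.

We need to find integers c, d > 0 such that c² + d² = 1170.
Trying c = 9: d² = 1170 - 9² = 1170 - 81 = 1089
d = 33
Check: 9² + 33² = 81 + 1089 = 1170 ✓

1170 = 9² + 33²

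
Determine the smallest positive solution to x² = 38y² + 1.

We seek the smallest positive integers (x, y) with x² - 38y² = 1, i.e., x² = 38y² + 1.
Try successive y values:
y = 1: x² = 38·1² + 1 = 39, not a perfect square
y = 2: x² = 38·2² + 1 = 153, not a perfect square
y = 3: x² = 38·3² + 1 = 343, not a perfect square
... continuing the search (or via continued fractions) ...
y = 6: x² = 38·6² + 1 = 1369, x = 37 ✓

Verify: 37² - 38·6² = 1369 - 1368 = 1 ✓

x = 37, y = 6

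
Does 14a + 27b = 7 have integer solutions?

Step 1: Compute gcd(14, 27).
gcd(14, 27) = 1

Step 2: Check divisibility.
Does 1 divide 7? 7 = 1 x 7, so yes.

By the theorem on linear Diophantine equations, 14a + 27b = 7 has integer solutions if and only if gcd(14, 27) divides 7. Since 1 | 7, solutions exist.

Yes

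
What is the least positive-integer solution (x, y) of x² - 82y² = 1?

We seek the smallest positive integers (x, y) with x² - 82y² = 1, i.e., x² = 82y² + 1.
Try successive y values:
y = 1: x² = 82·1² + 1 = 83, not a perfect square
y = 2: x² = 82·2² + 1 = 329, not a perfect square
y = 3: x² = 82·3² + 1 = 739, not a perfect square
... continuing the search (or via continued fractions) ...
y = 18: x² = 82·18² + 1 = 26569, x = 163 ✓

Verify: 163² - 82·18² = 26569 - 26568 = 1 ✓

x = 163, y = 18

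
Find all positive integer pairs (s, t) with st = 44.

The positive divisors of 44 are: 1, 2, 4, 11, 22, 44.
Each divisor d gives the pair (d, 44/d):
(1, 44), (2, 22), (4, 11), (11, 4), (22, 2), (44, 1)

(1, 44), (2, 22), (4, 11), (11, 4), (22, 2), (44, 1)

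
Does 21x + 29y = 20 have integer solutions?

Step 1: Compute gcd(21, 29).
gcd(21, 29) = 1

Step 2: Check divisibility.
Does 1 divide 20? 20 = 1 x 20, so yes.

By the theorem on linear Diophantine equations, 21x + 29y = 20 has integer solutions if and only if gcd(21, 29) divides 20. Since 1 | 20, solutions exist.

Yes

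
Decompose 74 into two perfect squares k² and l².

We need to find integers k, l > 0 such that k² + l² = 74.
Trying k = 5: l² = 74 - 5² = 74 - 25 = 49
l = 7
Check: 5² + 7² = 25 + 49 = 74 ✓

74 = 5² + 7²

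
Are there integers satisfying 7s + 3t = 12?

Step 1: Compute gcd(7, 3).
gcd(7, 3) = 1

Step 2: Check divisibility.
Does 1 divide 12? 12 = 1 x 12, so yes.

By the theorem on linear Diophantine equations, 7s + 3t = 12 has integer solutions if and only if gcd(7, 3) divides 12. Since 1 | 12, solutions exist.

Yes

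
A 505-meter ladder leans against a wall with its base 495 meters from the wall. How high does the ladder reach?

The ladder, wall, and ground form a right triangle with hypotenuse 505 and one leg 495.
By the Pythagorean theorem: h² = 505² - 495² = 255025 - 245025 = 10000
h = √10000 = 100 meters

100 meters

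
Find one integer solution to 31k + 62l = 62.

Step 1: Check solvability.
gcd(31, 62) = 31
Since 31 divides 62, solutions exist.

Step 2: Apply extended Euclidean algorithm to find gcd.
We find integers such that 31*x0 + 62*y0 = 31

Step 3: Scale the particular solution.
Multiply by 62/31 = 2:
k = 2, l = 0

Step 4: Verify.
31*(2) + 62*(0) = 62 = 62 ✓

k = 2, l = 0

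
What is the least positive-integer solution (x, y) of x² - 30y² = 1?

We seek the smallest positive integers (x, y) with x² - 30y² = 1, i.e., x² = 30y² + 1.
Try successive y values:
y = 1: x² = 30·1² + 1 = 31, not a perfect square
y = 2: x² = 30·2² + 1 = 121, x = 11 ✓

Verify: 11² - 30·2² = 121 - 120 = 1 ✓

x = 11, y = 2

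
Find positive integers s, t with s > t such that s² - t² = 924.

Factor: s² - t² = (s+t)(s-t) = 924.
We need two factors of 924 with the same parity.
Use s+t = 462 and s-t = 2 (product 462·2 = 924).
Adding: 2s = 464, so s = 232.
Subtracting: 2t = 460, so t = 230.
Check: 232² - 230² = 53824 - 52900 = 924 ✓

s = 232, t = 230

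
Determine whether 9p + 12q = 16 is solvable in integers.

Step 1: Compute gcd(9, 12).
gcd(9, 12) = 3

Step 2: Check divisibility.
Does 3 divide 16? 16 = 3 x 5 + 1, so no.

By the theorem on linear Diophantine equations, 9p + 12q = 16 has integer solutions if and only if gcd(9, 12) divides 16. Since 3 does not divide 16, no solutions exist.

No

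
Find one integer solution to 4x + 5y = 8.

Step 1: Check solvability.
gcd(4, 5) = 1
Since 1 divides 8, solutions exist.

Step 2: Apply extended Euclidean algorithm to find gcd.
We find integers such that 4*x0 + 5*y0 = 1

Step 3: Scale the particular solution.
Multiply by 8/1 = 8:
x = -8, y = 8

Step 4: Verify.
4*(-8) + 5*(8) = 8 = 8 ✓

x = -8, y = 8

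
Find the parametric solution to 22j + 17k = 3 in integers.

Step 1: Compute gcd(22, 17) = 1.
Since 1 divides 3, solutions exist.

Step 2: Find a particular solution using extended Euclidean algorithm.
We get j₀ = 21, k₀ = -27.
Check: 22*21 + 17*-27 = 3 = 3 ✓

Step 3: Write the general solution.
j = 21 + (17/1)t = 21 + 17t
k = -27 - (22/1)t = -27 - 22t
for any integer t.

j = 21 + 17t, k = -27 - 22t for integer t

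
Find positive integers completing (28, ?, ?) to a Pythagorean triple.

We need the other leg and hypotenuse such that 28² + x² = c².
Take x = 96, c = 100: 28² + 96² = 784 + 9216 = 10000 = 100² ✓
Triple: (28, 96, 100)

(28, 96, 100)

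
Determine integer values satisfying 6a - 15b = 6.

Step 1: Check solvability.
gcd(6, 15) = 3
Since 3 divides 6, solutions exist.

Step 2: Apply extended Euclidean algorithm to find gcd.
We find integers such that 6*x0 + 15*y0 = 3

Step 3: Scale the particular solution.
Multiply by 6/3 = 2:
a = -4, b = -2

Step 4: Verify.
6*(-4) - 15*(-2) = 6 = 6 ✓

a = -4, b = -2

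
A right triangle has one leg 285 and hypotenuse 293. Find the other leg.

b² = c² - a² = 85849 - 81225 = 4624
b = 68

68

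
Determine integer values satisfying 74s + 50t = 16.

Step 1: Check solvability.
gcd(74, 50) = 2
Since 2 divides 16, solutions exist.

Step 2: Apply extended Euclidean algorithm to find gcd.
We find integers such that 74*x0 + 50*y0 = 2

Step 3: Scale the particular solution.
Multiply by 16/2 = 8:
s = -16, t = 24

Step 4: Verify.
74*(-16) + 50*(24) = 16 = 16 ✓

s = -16, t = 24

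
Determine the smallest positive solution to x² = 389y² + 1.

We seek the smallest positive integers (x, y) with x² - 389y² = 1, i.e., x² = 389y² + 1.
Try successive y values:
y = 1: x² = 389·1² + 1 = 390, not a perfect square
y = 2: x² = 389·2² + 1 = 1557, not a perfect square
y = 3: x² = 389·3² + 1 = 3502, not a perfect square
... continuing the search (or via continued fractions) ...
y = 166660: x² = 389·166660² + 1 = 10804691128401, x = 3287049 ✓

Verify: 3287049² - 389·166660² = 10804691128401 - 10804691128400 = 1 ✓

x = 3287049, y = 166660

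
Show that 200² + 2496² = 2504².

Compute a² + b² = 200² + 2496² = 40000 + 6230016 = 6270016
Compute c² = 2504² = 6270016
Since 6270016 = 6270016, confirmed.

Yes, it is a Pythagorean triple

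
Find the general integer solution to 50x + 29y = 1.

Step 1: Compute gcd(50, 29) = 1.
Since 1 divides 1, solutions exist.

Step 2: Find a particular solution using extended Euclidean algorithm.
We get x₀ = -11, y₀ = 19.
Check: 50*-11 + 29*19 = 1 = 1 ✓

Step 3: Write the general solution.
x = -11 + (29/1)t = -11 + 29t
y = 19 - (50/1)t = 19 - 50t
for any integer t.

x = -11 + 29t, y = 19 - 50t for integer t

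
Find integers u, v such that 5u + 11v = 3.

Step 1: Check solvability.
gcd(5, 11) = 1
Since 1 divides 3, solutions exist.

Step 2: Apply extended Euclidean algorithm to find gcd.
We find integers such that 5*x0 + 11*y0 = 1

Step 3: Scale the particular solution.
Multiply by 3/1 = 3:
u = -6, v = 3

Step 4: Verify.
5*(-6) + 11*(3) = 3 = 3 ✓

u = -6, v = 3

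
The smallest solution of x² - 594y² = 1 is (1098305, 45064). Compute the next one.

Solutions to x² - Dy² = 1 are generated by powers of (x₀ + y₀√D).
The next solution satisfies x₁ + y₁√594 = (x₀ + y₀√594)², giving:
x₁ = x₀² + 594y₀² = 1098305² + 594·45064² = 1206273873025 + 1206273873024 = 2412547746049
y₁ = 2x₀y₀ = 2·1098305·45064 = 98988033040

Verify: 2412547746049² - 594·98988033040² = 5820386626966110195110401 - 5820386626966110195110400 = 1 ✓

x = 2412547746049, y = 98988033040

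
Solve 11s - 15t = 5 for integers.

Step 1: Check solvability.
gcd(11, 15) = 1
Since 1 divides 5, solutions exist.

Step 2: Apply extended Euclidean algorithm to find gcd.
We find integers such that 11*x0 + 15*y0 = 1

Step 3: Scale the particular solution.
Multiply by 5/1 = 5:
s = -20, t = -15

Step 4: Verify.
11*(-20) - 15*(-15) = 5 = 5 ✓

s = -20, t = -15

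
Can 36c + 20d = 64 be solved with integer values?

Step 1: Compute gcd(36, 20).
gcd(36, 20) = 4

Step 2: Check divisibility.
Does 4 divide 64? 64 = 4 x 16, so yes.

By the theorem on linear Diophantine equations, 36c + 20d = 64 has integer solutions if and only if gcd(36, 20) divides 64. Since 4 | 64, solutions exist.

Yes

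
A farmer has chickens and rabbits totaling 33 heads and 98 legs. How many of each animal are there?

Let c = chickens, r = rabbits.
Heads: c + r = 33
Legs: 2c + 4r = 98
From the first equation, c = 33 - r. Substitute:
2(33 - r) + 4r = 98
66 + 2r = 98
r = (98 - 66)/2 = 16
c = 33 - 16 = 17

Chickens: 17, Rabbits: 16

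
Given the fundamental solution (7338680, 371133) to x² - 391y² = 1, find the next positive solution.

Solutions to x² - Dy² = 1 are generated by powers of (x₀ + y₀√D).
The next solution satisfies x₁ + y₁√391 = (x₀ + y₀√391)², giving:
x₁ = x₀² + 391y₀² = 7338680² + 391·371133² = 53856224142400 + 53856224142399 = 107712448284799
y₁ = 2x₀y₀ = 2·7338680·371133 = 5447252648880

Verify: 107712448284799² - 391·5447252648880² = 11601971515505499037014470401 - 11601971515505499037014470400 = 1 ✓

x = 107712448284799, y = 5447252648880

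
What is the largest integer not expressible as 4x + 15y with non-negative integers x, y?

For two coprime denominations a and b, the Frobenius number (largest value not representable as a non-negative combination) is ab - a - b.
Here gcd(4, 15) = 1, so they are coprime.
F(4, 15) = 4·15 - 4 - 15 = 60 - 19 = 41

41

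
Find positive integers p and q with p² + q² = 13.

We need to find integers p, q > 0 such that p² + q² = 13.
Trying p = 2: q² = 13 - 2² = 13 - 4 = 9
q = 3
Check: 2² + 3² = 4 + 9 = 13 ✓

13 = 2² + 3²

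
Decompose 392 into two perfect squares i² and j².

We need to find integers i, j > 0 such that i² + j² = 392.
Trying i = 14: j² = 392 - 14² = 392 - 196 = 196
j = 14
Check: 14² + 14² = 196 + 196 = 392 ✓

392 = 14² + 14²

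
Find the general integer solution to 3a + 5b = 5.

Step 1: Compute gcd(3, 5) = 1.
Since 1 divides 5, solutions exist.

Step 2: Find a particular solution using extended Euclidean algorithm.
We get a₀ = 10, b₀ = -5.
Check: 3*10 + 5*-5 = 5 = 5 ✓

Step 3: Write the general solution.
a = 10 + (5/1)t = 10 + 5t
b = -5 - (3/1)t = -5 - 3t
for any integer t.

a = 10 + 5t, b = -5 - 3t for integer t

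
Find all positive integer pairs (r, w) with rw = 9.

The positive divisors of 9 are: 1, 3, 9.
Each divisor d gives the pair (d, 9/d):
(1, 9), (3, 3), (9, 1)

(1, 9), (3, 3), (9, 1)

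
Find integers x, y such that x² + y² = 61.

We need to find integers x, y > 0 such that x² + y² = 61.
Trying x = 5: y² = 61 - 5² = 61 - 25 = 36
y = 6
Check: 5² + 6² = 25 + 36 = 61 ✓

61 = 5² + 6²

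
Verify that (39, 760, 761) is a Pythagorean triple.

Compute a² + b²:
39² + 760² = 1521 + 577600 = 579121
Compute c²:
761² = 579121
Since 579121 = 579121, it is a Pythagorean triple.

Yes, it is a Pythagorean triple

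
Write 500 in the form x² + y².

We need to find integers x, y > 0 such that x² + y² = 500.
Trying x = 4: y² = 500 - 4² = 500 - 16 = 484
y = 22
Check: 4² + 22² = 16 + 484 = 500 ✓

500 = 4² + 22²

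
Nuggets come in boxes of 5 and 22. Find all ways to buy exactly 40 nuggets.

We need non-negative integers (x, y) with 5x + 22y = 40.
For each x in 0..8, check if 40 - 5x is a non-negative multiple of 22.
x = 8: 22y = 0, y = 0 ✓

(8 boxes of 5, 0 boxes of 22)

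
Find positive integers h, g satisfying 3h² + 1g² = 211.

Try small values of h and check whether (211 - 3h²)/1 is a perfect square.
h = 7: 3·7² = 147, so 1g² = 211 - 147 = 64, giving g² = 64, g = 8.
Check: 3·7² + 1·8² = 147 + 64 = 211 ✓

h = 7, g = 8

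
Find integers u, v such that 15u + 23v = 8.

Step 1: Check solvability.
gcd(15, 23) = 1
Since 1 divides 8, solutions exist.

Step 2: Apply extended Euclidean algorithm to find gcd.
We find integers such that 15*x0 + 23*y0 = 1

Step 3: Scale the particular solution.
Multiply by 8/1 = 8:
u = -24, v = 16

Step 4: Verify.
15*(-24) + 23*(16) = 8 = 8 ✓

u = -24, v = 16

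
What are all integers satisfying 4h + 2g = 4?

Step 1: Compute gcd(4, 2) = 2.
Since 2 divides 4, solutions exist.

Step 2: Find a particular solution using extended Euclidean algorithm.
We get h₀ = 0, g₀ = 2.
Check: 4*0 + 2*2 = 4 = 4 ✓

Step 3: Write the general solution.
h = 0 + (2/2)t = 0 + 1t
g = 2 - (4/2)t = 2 - 2t
for any integer t.

h = 0 + 1t, g = 2 - 2t for integer t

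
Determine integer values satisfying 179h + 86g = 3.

Step 1: Check solvability.
gcd(179, 86) = 1
Since 1 divides 3, solutions exist.

Step 2: Apply extended Euclidean algorithm to find gcd.
We find integers such that 179*x0 + 86*y0 = 1

Step 3: Scale the particular solution.
Multiply by 3/1 = 3:
h = 111, g = -231

Step 4: Verify.
179*(111) + 86*(-231) = 3 = 3 ✓

h = 111, g = -231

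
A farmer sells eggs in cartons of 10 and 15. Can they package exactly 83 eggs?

We need non-negative a, b with 10a + 15b = 83.
gcd(10, 15) = 5, and 5 does not divide 83.
No integer solutions exist.

No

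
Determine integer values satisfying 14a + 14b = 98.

Step 1: Check solvability.
gcd(14, 14) = 14
Since 14 divides 98, solutions exist.

Step 2: Apply extended Euclidean algorithm to find gcd.
We find integers such that 14*x0 + 14*y0 = 14

Step 3: Scale the particular solution.
Multiply by 98/14 = 7:
a = 0, b = 7

Step 4: Verify.
14*(0) + 14*(7) = 98 = 98 ✓

a = 0, b = 7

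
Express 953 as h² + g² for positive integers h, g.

We need to find integers h, g > 0 such that h² + g² = 953.
Trying h = 13: g² = 953 - 13² = 953 - 169 = 784
g = 28
Check: 13² + 28² = 169 + 784 = 953 ✓

953 = 13² + 28²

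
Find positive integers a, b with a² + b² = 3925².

We need a² + b² = 3925² = 15405625.
Trying: 3915² + 280² = 15327225 + 78400 = 15405625 ✓

(3915, 280, 3925)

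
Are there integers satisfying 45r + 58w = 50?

Step 1: Compute gcd(45, 58).
gcd(45, 58) = 1

Step 2: Check divisibility.
Does 1 divide 50? 50 = 1 x 50, so yes.

By the theorem on linear Diophantine equations, 45r + 58w = 50 has integer solutions if and only if gcd(45, 58) divides 50. Since 1 | 50, solutions exist.

Yes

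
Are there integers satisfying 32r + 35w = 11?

Step 1: Compute gcd(32, 35).
gcd(32, 35) = 1

Step 2: Check divisibility.
Does 1 divide 11? 11 = 1 x 11, so yes.

By the theorem on linear Diophantine equations, 32r + 35w = 11 has integer solutions if and only if gcd(32, 35) divides 11. Since 1 | 11, solutions exist.

Yes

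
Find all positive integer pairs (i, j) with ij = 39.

The positive divisors of 39 are: 1, 3, 13, 39.
Each divisor d gives the pair (d, 39/d):
(1, 39), (3, 13), (13, 3), (39, 1)

(1, 39), (3, 13), (13, 3), (39, 1)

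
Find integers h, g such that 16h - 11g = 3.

Step 1: Check solvability.
gcd(16, 11) = 1
Since 1 divides 3, solutions exist.

Step 2: Apply extended Euclidean algorithm to find gcd.
We find integers such that 16*x0 + 11*y0 = 1

Step 3: Scale the particular solution.
Multiply by 3/1 = 3:
h = -6, g = -9

Step 4: Verify.
16*(-6) - 11*(-9) = 3 = 3 ✓

h = -6, g = -9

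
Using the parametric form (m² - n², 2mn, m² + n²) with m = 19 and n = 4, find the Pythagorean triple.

a = m² - n² = 19² - 4² = 361 - 16 = 345
b = 2mn = 2·19·4 = 152
c = m² + n² = 361 + 16 = 377
Verify: 345² + 152² = 119025 + 23104 = 142129 = 377² ✓

(345, 152, 377)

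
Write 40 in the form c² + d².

We need to find integers c, d > 0 such that c² + d² = 40.
Trying c = 2: d² = 40 - 2² = 40 - 4 = 36
d = 6
Check: 2² + 6² = 4 + 36 = 40 ✓

40 = 2² + 6²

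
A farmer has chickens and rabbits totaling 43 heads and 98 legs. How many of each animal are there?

Let c = chickens, r = rabbits.
Heads: c + r = 43
Legs: 2c + 4r = 98
From the first equation, c = 43 - r. Substitute:
2(43 - r) + 4r = 98
86 + 2r = 98
r = (98 - 86)/2 = 6
c = 43 - 6 = 37

Chickens: 37, Rabbits: 6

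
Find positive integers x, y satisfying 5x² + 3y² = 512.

Try small values of x and check whether (512 - 5x²)/3 is a perfect square.
x = 10: 5·10² = 500, so 3y² = 512 - 500 = 12, giving y² = 4, y = 2.
Check: 5·10² + 3·2² = 500 + 12 = 512 ✓

x = 10, y = 2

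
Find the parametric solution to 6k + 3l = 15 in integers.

Step 1: Compute gcd(6, 3) = 3.
Since 3 divides 15, solutions exist.

Step 2: Find a particular solution using extended Euclidean algorithm.
We get k₀ = 0, l₀ = 5.
Check: 6*0 + 3*5 = 15 = 15 ✓

Step 3: Write the general solution.
k = 0 + (3/3)t = 0 + 1t
l = 5 - (6/3)t = 5 - 2t
for any integer t.

k = 0 + 1t, l = 5 - 2t for integer t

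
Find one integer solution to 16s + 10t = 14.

Step 1: Check solvability.
gcd(16, 10) = 2
Since 2 divides 14, solutions exist.

Step 2: Apply extended Euclidean algorithm to find gcd.
We find integers such that 16*x0 + 10*y0 = 2

Step 3: Scale the particular solution.
Multiply by 14/2 = 7:
s = 14, t = -21

Step 4: Verify.
16*(14) + 10*(-21) = 14 = 14 ✓

s = 14, t = -21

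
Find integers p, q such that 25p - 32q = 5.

Step 1: Check solvability.
gcd(25, 32) = 1
Since 1 divides 5, solutions exist.

Step 2: Apply extended Euclidean algorithm to find gcd.
We find integers such that 25*x0 + 32*y0 = 1

Step 3: Scale the particular solution.
Multiply by 5/1 = 5:
p = 45, q = 35

Step 4: Verify.
25*(45) - 32*(35) = 5 = 5 ✓

p = 45, q = 35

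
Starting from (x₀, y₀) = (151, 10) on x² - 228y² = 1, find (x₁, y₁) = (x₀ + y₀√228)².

Solutions to x² - Dy² = 1 are generated by powers of (x₀ + y₀√D).
The next solution satisfies x₁ + y₁√228 = (x₀ + y₀√228)², giving:
x₁ = x₀² + 228y₀² = 151² + 228·10² = 22801 + 22800 = 45601
y₁ = 2x₀y₀ = 2·151·10 = 3020

Verify: 45601² - 228·3020² = 2079451201 - 2079451200 = 1 ✓

x = 45601, y = 3020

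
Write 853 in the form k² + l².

We need to find integers k, l > 0 such that k² + l² = 853.
Trying k = 18: l² = 853 - 18² = 853 - 324 = 529
l = 23
Check: 18² + 23² = 324 + 529 = 853 ✓

853 = 18² + 23²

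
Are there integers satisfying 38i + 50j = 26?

Step 1: Compute gcd(38, 50).
gcd(38, 50) = 2

Step 2: Check divisibility.
Does 2 divide 26? 26 = 2 x 13, so yes.

By the theorem on linear Diophantine equations, 38i + 50j = 26 has integer solutions if and only if gcd(38, 50) divides 26. Since 2 | 26, solutions exist.

Yes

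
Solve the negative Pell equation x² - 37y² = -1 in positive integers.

We need x² = 37y² - 1. Try successive y:
y = 1: x² = 37·1² - 1 = 36 = 6² ✓
Check: 6² - 37·1² = 36 - 37 = -1 ✓

x = 6, y = 1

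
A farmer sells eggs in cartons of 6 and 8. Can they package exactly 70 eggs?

We need non-negative a, b with 6a + 8b = 70.
gcd(6, 8) = 2 divides 70.
Try a = 1: 8b = 70 - 6 = 64, so b = 8.
One way: 1 cartons of 6 and 8 cartons of 8.

Yes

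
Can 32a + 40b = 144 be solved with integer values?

Step 1: Compute gcd(32, 40).
gcd(32, 40) = 8

Step 2: Check divisibility.
Does 8 divide 144? 144 = 8 x 18, so yes.

By the theorem on linear Diophantine equations, 32a + 40b = 144 has integer solutions if and only if gcd(32, 40) divides 144. Since 8 | 144, solutions exist.

Yes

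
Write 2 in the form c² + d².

We need to find integers c, d > 0 such that c² + d² = 2.
Trying c = 1: d² = 2 - 1² = 2 - 1 = 1
d = 1
Check: 1² + 1² = 1 + 1 = 2 ✓

2 = 1² + 1²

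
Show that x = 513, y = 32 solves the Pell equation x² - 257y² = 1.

Compute x² = 513² = 263169
Compute 257y² = 257·32² = 257·1024 = 263168
x² - 257y² = 263169 - 263168 = 1
Since this equals 1, (513, 32) is a solution.

Yes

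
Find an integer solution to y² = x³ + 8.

Try small integer x values and check whether x³ + 8 is a perfect square.
x = 2: x³ + 8 = 2³ + 8 = 8 + 8 = 16
Is 16 a perfect square? 4² = 16 ✓
So (x, y) = (2, 4) is a solution.

x = 2, y = 4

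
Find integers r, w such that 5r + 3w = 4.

Step 1: Check solvability.
gcd(5, 3) = 1
Since 1 divides 4, solutions exist.

Step 2: Apply extended Euclidean algorithm to find gcd.
We find integers such that 5*x0 + 3*y0 = 1

Step 3: Scale the particular solution.
Multiply by 4/1 = 4:
r = -4, w = 8

Step 4: Verify.
5*(-4) + 3*(8) = 4 = 4 ✓

r = -4, w = 8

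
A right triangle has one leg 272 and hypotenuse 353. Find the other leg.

a² = c² - b² = 124609 - 73984 = 50625
a = 225

225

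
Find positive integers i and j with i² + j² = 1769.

We need to find integers i, j > 0 such that i² + j² = 1769.
Trying i = 13: j² = 1769 - 13² = 1769 - 169 = 1600
j = 40
Check: 13² + 40² = 169 + 1600 = 1769 ✓

1769 = 13² + 40²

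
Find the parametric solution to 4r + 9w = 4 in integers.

Step 1: Compute gcd(4, 9) = 1.
Since 1 divides 4, solutions exist.

Step 2: Find a particular solution using extended Euclidean algorithm.
We get r₀ = -8, w₀ = 4.
Check: 4*-8 + 9*4 = 4 = 4 ✓

Step 3: Write the general solution.
r = -8 + (9/1)t = -8 + 9t
w = 4 - (4/1)t = 4 - 4t
for any integer t.

r = -8 + 9t, w = 4 - 4t for integer t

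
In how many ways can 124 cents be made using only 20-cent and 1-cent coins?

We need non-negative integers (x, y) with 20x + 1y = 124.
For each x from 0 to 6, check if (124 - 20x) is a non-negative multiple of 1.
Solutions (x, y): (0,124), (1,104), (2,84), (3,64), ...
Count: 7

7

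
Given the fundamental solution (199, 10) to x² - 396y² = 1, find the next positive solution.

Solutions to x² - Dy² = 1 are generated by powers of (x₀ + y₀√D).
The next solution satisfies x₁ + y₁√396 = (x₀ + y₀√396)², giving:
x₁ = x₀² + 396y₀² = 199² + 396·10² = 39601 + 39600 = 79201
y₁ = 2x₀y₀ = 2·199·10 = 3980

Verify: 79201² - 396·3980² = 6272798401 - 6272798400 = 1 ✓

x = 79201, y = 3980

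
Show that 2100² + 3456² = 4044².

Compute a² + b² = 2100² + 3456² = 4410000 + 11943936 = 16353936
Compute c² = 4044² = 16353936
Since 16353936 = 16353936, confirmed.

Yes, it is a Pythagorean triple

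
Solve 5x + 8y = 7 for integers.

Step 1: Check solvability.
gcd(5, 8) = 1
Since 1 divides 7, solutions exist.

Step 2: Apply extended Euclidean algorithm to find gcd.
We find integers such that 5*x0 + 8*y0 = 1

Step 3: Scale the particular solution.
Multiply by 7/1 = 7:
x = -21, y = 14

Step 4: Verify.
5*(-21) + 8*(14) = 7 = 7 ✓

x = -21, y = 14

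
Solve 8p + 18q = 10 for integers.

Step 1: Check solvability.
gcd(8, 18) = 2
Since 2 divides 10, solutions exist.

Step 2: Apply extended Euclidean algorithm to find gcd.
We find integers such that 8*x0 + 18*y0 = 2

Step 3: Scale the particular solution.
Multiply by 10/2 = 5:
p = -10, q = 5

Step 4: Verify.
8*(-10) + 18*(5) = 10 = 10 ✓

p = -10, q = 5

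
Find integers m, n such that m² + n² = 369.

We need to find integers m, n > 0 such that m² + n² = 369.
Trying m = 12: n² = 369 - 12² = 369 - 144 = 225
n = 15
Check: 12² + 15² = 144 + 225 = 369 ✓

369 = 12² + 15²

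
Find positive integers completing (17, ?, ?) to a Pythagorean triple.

We need the other leg and hypotenuse such that 17² + x² = c².
Take x = 144, c = 145: 17² + 144² = 289 + 20736 = 21025 = 145² ✓
Triple: (17, 144, 145)

(17, 144, 145)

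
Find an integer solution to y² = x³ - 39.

Try small integer x values and check whether x³ - 39 is a perfect square.
x = 10: x³ - 39 = 10³ - 39 = 1000 - 39 = 961
Is 961 a perfect square? 31² = 961 ✓
So (x, y) = (10, -31) is a solution.

x = 10, y = -31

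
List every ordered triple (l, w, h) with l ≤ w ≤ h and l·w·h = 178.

Iterate l from 1 to ⌊178^(1/3)⌋. For each l dividing 178, iterate w ≥ l with w dividing 178/l, and set h = 178/(l·w).
Triples found (2): (1×1×178), (1×2×89)

(1×1×178), (1×2×89)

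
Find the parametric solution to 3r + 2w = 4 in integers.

Step 1: Compute gcd(3, 2) = 1.
Since 1 divides 4, solutions exist.

Step 2: Find a particular solution using extended Euclidean algorithm.
We get r₀ = 4, w₀ = -4.
Check: 3*4 + 2*-4 = 4 = 4 ✓

Step 3: Write the general solution.
r = 4 + (2/1)t = 4 + 2t
w = -4 - (3/1)t = -4 - 3t
for any integer t.

r = 4 + 2t, w = -4 - 3t for integer t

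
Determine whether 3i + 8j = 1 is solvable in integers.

Step 1: Compute gcd(3, 8).
gcd(3, 8) = 1

Step 2: Check divisibility.
Does 1 divide 1? 1 = 1 x 1, so yes.

By the theorem on linear Diophantine equations, 3i + 8j = 1 has integer solutions if and only if gcd(3, 8) divides 1. Since 1 | 1, solutions exist.

Yes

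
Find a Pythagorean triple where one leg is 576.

We need the other leg and hypotenuse such that 576² + x² = c².
Take x = 1482, c = 1590: 576² + 1482² = 331776 + 2196324 = 2528100 = 1590² ✓
Triple: (1482, 576, 1590)

(1482, 576, 1590)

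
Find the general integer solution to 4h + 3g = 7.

Step 1: Compute gcd(4, 3) = 1.
Since 1 divides 7, solutions exist.

Step 2: Find a particular solution using extended Euclidean algorithm.
We get h₀ = 7, g₀ = -7.
Check: 4*7 + 3*-7 = 7 = 7 ✓

Step 3: Write the general solution.
h = 7 + (3/1)t = 7 + 3t
g = -7 - (4/1)t = -7 - 4t
for any integer t.

h = 7 + 3t, g = -7 - 4t for integer t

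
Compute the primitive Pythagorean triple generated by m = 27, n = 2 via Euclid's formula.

a = m² - n² = 729 - 4 = 725
b = 2mn = 2·27·2 = 108
c = m² + n² = 729 + 4 = 733
Verify: 725² + 108² = 525625 + 11664 = 537289 = 733² ✓

(725, 108, 733)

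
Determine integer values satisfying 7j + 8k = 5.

Step 1: Check solvability.
gcd(7, 8) = 1
Since 1 divides 5, solutions exist.

Step 2: Apply extended Euclidean algorithm to find gcd.
We find integers such that 7*x0 + 8*y0 = 1

Step 3: Scale the particular solution.
Multiply by 5/1 = 5:
j = -5, k = 5

Step 4: Verify.
7*(-5) + 8*(5) = 5 = 5 ✓

j = -5, k = 5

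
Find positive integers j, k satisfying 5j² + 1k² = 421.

Try small values of j and check whether (421 - 5j²)/1 is a perfect square.
j = 9: 5·9² = 405, so 1k² = 421 - 405 = 16, giving k² = 16, k = 4.
Check: 5·9² + 1·4² = 405 + 16 = 421 ✓

j = 9, k = 4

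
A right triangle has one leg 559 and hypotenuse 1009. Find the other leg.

b² = c² - a² = 1018081 - 312481 = 705600
b = 840

840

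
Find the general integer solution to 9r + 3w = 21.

Step 1: Compute gcd(9, 3) = 3.
Since 3 divides 21, solutions exist.

Step 2: Find a particular solution using extended Euclidean algorithm.
We get r₀ = 0, w₀ = 7.
Check: 9*0 + 3*7 = 21 = 21 ✓

Step 3: Write the general solution.
r = 0 + (3/3)t = 0 + 1t
w = 7 - (9/3)t = 7 - 3t
for any integer t.

r = 0 + 1t, w = 7 - 3t for integer t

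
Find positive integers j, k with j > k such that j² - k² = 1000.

Factor: j² - k² = (j+k)(j-k) = 1000.
We need two factors of 1000 with the same parity.
Use j+k = 500 and j-k = 2 (product 500·2 = 1000).
Adding: 2j = 502, so j = 251.
Subtracting: 2k = 498, so k = 249.
Check: 251² - 249² = 63001 - 62001 = 1000 ✓

j = 251, k = 249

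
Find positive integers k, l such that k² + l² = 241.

Search for k with 241 - k² a perfect square.
k = 4: 241 - 4² = 241 - 16 = 225 = 15² ✓
So k = 4, l = 15.

k = 4, l = 15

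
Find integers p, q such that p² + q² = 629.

We need to find integers p, q > 0 such that p² + q² = 629.
Trying p = 2: q² = 629 - 2² = 629 - 4 = 625
q = 25
Check: 2² + 25² = 4 + 625 = 629 ✓

629 = 2² + 25²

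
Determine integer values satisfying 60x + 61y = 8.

Step 1: Check solvability.
gcd(60, 61) = 1
Since 1 divides 8, solutions exist.

Step 2: Apply extended Euclidean algorithm to find gcd.
We find integers such that 60*x0 + 61*y0 = 1

Step 3: Scale the particular solution.
Multiply by 8/1 = 8:
x = -8, y = 8

Step 4: Verify.
60*(-8) + 61*(8) = 8 = 8 ✓

x = -8, y = 8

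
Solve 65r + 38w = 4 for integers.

Step 1: Check solvability.
gcd(65, 38) = 1
Since 1 divides 4, solutions exist.

Step 2: Apply extended Euclidean algorithm to find gcd.
We find integers such that 65*x0 + 38*y0 = 1

Step 3: Scale the particular solution.
Multiply by 4/1 = 4:
r = -28, w = 48

Step 4: Verify.
65*(-28) + 38*(48) = 4 = 4 ✓

r = -28, w = 48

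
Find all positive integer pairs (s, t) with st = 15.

The positive divisors of 15 are: 1, 3, 5, 15.
Each divisor d gives the pair (d, 15/d):
(1, 15), (3, 5), (5, 3), (15, 1)

(1, 15), (3, 5), (5, 3), (15, 1)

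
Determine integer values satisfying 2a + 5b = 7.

Step 1: Check solvability.
gcd(2, 5) = 1
Since 1 divides 7, solutions exist.

Step 2: Apply extended Euclidean algorithm to find gcd.
We find integers such that 2*x0 + 5*y0 = 1

Step 3: Scale the particular solution.
Multiply by 7/1 = 7:
a = -14, b = 7

Step 4: Verify.
2*(-14) + 5*(7) = 7 = 7 ✓

a = -14, b = 7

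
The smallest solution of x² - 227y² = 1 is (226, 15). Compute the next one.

Solutions to x² - Dy² = 1 are generated by powers of (x₀ + y₀√D).
The next solution satisfies x₁ + y₁√227 = (x₀ + y₀√227)², giving:
x₁ = x₀² + 227y₀² = 226² + 227·15² = 51076 + 51075 = 102151
y₁ = 2x₀y₀ = 2·226·15 = 6780

Verify: 102151² - 227·6780² = 10434826801 - 10434826800 = 1 ✓

x = 102151, y = 6780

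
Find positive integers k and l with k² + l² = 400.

We need to find integers k, l > 0 such that k² + l² = 400.
Trying k = 12: l² = 400 - 12² = 400 - 144 = 256
l = 16
Check: 12² + 16² = 144 + 256 = 400 ✓

400 = 12² + 16²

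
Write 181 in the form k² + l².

We need to find integers k, l > 0 such that k² + l² = 181.
Trying k = 9: l² = 181 - 9² = 181 - 81 = 100
l = 10
Check: 9² + 10² = 81 + 100 = 181 ✓

181 = 9² + 10²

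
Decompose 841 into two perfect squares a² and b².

We need to find integers a, b > 0 such that a² + b² = 841.
Trying a = 20: b² = 841 - 20² = 841 - 400 = 441
b = 21
Check: 20² + 21² = 400 + 441 = 841 ✓

841 = 20² + 21²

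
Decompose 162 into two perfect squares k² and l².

We need to find integers k, l > 0 such that k² + l² = 162.
Trying k = 9: l² = 162 - 9² = 162 - 81 = 81
l = 9
Check: 9² + 9² = 81 + 81 = 162 ✓

162 = 9² + 9²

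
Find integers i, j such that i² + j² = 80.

We need to find integers i, j > 0 such that i² + j² = 80.
Trying i = 4: j² = 80 - 4² = 80 - 16 = 64
j = 8
Check: 4² + 8² = 16 + 64 = 80 ✓

80 = 4² + 8²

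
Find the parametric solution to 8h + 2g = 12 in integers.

Step 1: Compute gcd(8, 2) = 2.
Since 2 divides 12, solutions exist.

Step 2: Find a particular solution using extended Euclidean algorithm.
We get h₀ = 0, g₀ = 6.
Check: 8*0 + 2*6 = 12 = 12 ✓

Step 3: Write the general solution.
h = 0 + (2/2)t = 0 + 1t
g = 6 - (8/2)t = 6 - 4t
for any integer t.

h = 0 + 1t, g = 6 - 4t for integer t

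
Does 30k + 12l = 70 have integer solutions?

Step 1: Compute gcd(30, 12).
gcd(30, 12) = 6

Step 2: Check divisibility.
Does 6 divide 70? 70 = 6 x 11 + 4, so no.

By the theorem on linear Diophantine equations, 30k + 12l = 70 has integer solutions if and only if gcd(30, 12) divides 70. Since 6 does not divide 70, no solutions exist.

No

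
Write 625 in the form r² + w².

We need to find integers r, w > 0 such that r² + w² = 625.
Trying r = 7: w² = 625 - 7² = 625 - 49 = 576
w = 24
Check: 7² + 24² = 49 + 576 = 625 ✓

625 = 7² + 24²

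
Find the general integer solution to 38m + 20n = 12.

Step 1: Compute gcd(38, 20) = 2.
Since 2 divides 12, solutions exist.

Step 2: Find a particular solution using extended Euclidean algorithm.
We get m₀ = -6, n₀ = 12.
Check: 38*-6 + 20*12 = 12 = 12 ✓

Step 3: Write the general solution.
m = -6 + (20/2)t = -6 + 10t
n = 12 - (38/2)t = 12 - 19t
for any integer t.

m = -6 + 10t, n = 12 - 19t for integer t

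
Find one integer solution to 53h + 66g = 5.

Step 1: Check solvability.
gcd(53, 66) = 1
Since 1 divides 5, solutions exist.

Step 2: Apply extended Euclidean algorithm to find gcd.
We find integers such that 53*x0 + 66*y0 = 1

Step 3: Scale the particular solution.
Multiply by 5/1 = 5:
h = 25, g = -20

Step 4: Verify.
53*(25) + 66*(-20) = 5 = 5 ✓

h = 25, g = -20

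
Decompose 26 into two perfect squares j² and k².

We need to find integers j, k > 0 such that j² + k² = 26.
Trying j = 1: k² = 26 - 1² = 26 - 1 = 25
k = 5
Check: 1² + 5² = 1 + 25 = 26 ✓

26 = 1² + 5²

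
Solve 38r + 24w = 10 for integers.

Step 1: Check solvability.
gcd(38, 24) = 2
Since 2 divides 10, solutions exist.

Step 2: Apply extended Euclidean algorithm to find gcd.
We find integers such that 38*x0 + 24*y0 = 2

Step 3: Scale the particular solution.
Multiply by 10/2 = 5:
r = -25, w = 40

Step 4: Verify.
38*(-25) + 24*(40) = 10 = 10 ✓

r = -25, w = 40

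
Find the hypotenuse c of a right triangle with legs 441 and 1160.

c² = a² + b² = 441² + 1160² = 194481 + 1345600 = 1540081
c = sqrt(1540081) = 1241

1241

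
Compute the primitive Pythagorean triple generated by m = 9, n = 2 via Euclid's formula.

a = m² - n² = 81 - 4 = 77
b = 2mn = 2·9·2 = 36
c = m² + n² = 81 + 4 = 85
Verify: 77² + 36² = 5929 + 1296 = 7225 = 85² ✓

(77, 36, 85)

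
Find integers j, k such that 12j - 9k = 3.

Step 1: Check solvability.
gcd(12, 9) = 3
Since 3 divides 3, solutions exist.

Step 2: Apply extended Euclidean algorithm to find gcd.
We find integers such that 12*x0 + 9*y0 = 3

Step 3: Scale the particular solution.
Multiply by 3/3 = 1:
j = 1, k = 1

Step 4: Verify.
12*(1) - 9*(1) = 3 = 3 ✓

j = 1, k = 1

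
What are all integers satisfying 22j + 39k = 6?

Step 1: Compute gcd(22, 39) = 1.
Since 1 divides 6, solutions exist.

Step 2: Find a particular solution using extended Euclidean algorithm.
We get j₀ = 96, k₀ = -54.
Check: 22*96 + 39*-54 = 6 = 6 ✓

Step 3: Write the general solution.
j = 96 + (39/1)t = 96 + 39t
k = -54 - (22/1)t = -54 - 22t
for any integer t.

j = 96 + 39t, k = -54 - 22t for integer t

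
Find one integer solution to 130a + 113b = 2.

Step 1: Check solvability.
gcd(130, 113) = 1
Since 1 divides 2, solutions exist.

Step 2: Apply extended Euclidean algorithm to find gcd.
We find integers such that 130*x0 + 113*y0 = 1

Step 3: Scale the particular solution.
Multiply by 2/1 = 2:
a = 40, b = -46

Step 4: Verify.
130*(40) + 113*(-46) = 2 = 2 ✓

a = 40, b = -46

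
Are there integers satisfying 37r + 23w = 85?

Step 1: Compute gcd(37, 23).
gcd(37, 23) = 1

Step 2: Check divisibility.
Does 1 divide 85? 85 = 1 x 85, so yes.

By the theorem on linear Diophantine equations, 37r + 23w = 85 has integer solutions if and only if gcd(37, 23) divides 85. Since 1 | 85, solutions exist.

Yes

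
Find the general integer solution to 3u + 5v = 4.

Step 1: Compute gcd(3, 5) = 1.
Since 1 divides 4, solutions exist.

Step 2: Find a particular solution using extended Euclidean algorithm.
We get u₀ = 8, v₀ = -4.
Check: 3*8 + 5*-4 = 4 = 4 ✓

Step 3: Write the general solution.
u = 8 + (5/1)t = 8 + 5t
v = -4 - (3/1)t = -4 - 3t
for any integer t.

u = 8 + 5t, v = -4 - 3t for integer t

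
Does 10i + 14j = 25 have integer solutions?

Step 1: Compute gcd(10, 14).
gcd(10, 14) = 2

Step 2: Check divisibility.
Does 2 divide 25? 25 = 2 x 12 + 1, so no.

By the theorem on linear Diophantine equations, 10i + 14j = 25 has integer solutions if and only if gcd(10, 14) divides 25. Since 2 does not divide 25, no solutions exist.

No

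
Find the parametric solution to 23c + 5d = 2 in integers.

Step 1: Compute gcd(23, 5) = 1.
Since 1 divides 2, solutions exist.

Step 2: Find a particular solution using extended Euclidean algorithm.
We get c₀ = 4, d₀ = -18.
Check: 23*4 + 5*-18 = 2 = 2 ✓

Step 3: Write the general solution.
c = 4 + (5/1)t = 4 + 5t
d = -18 - (23/1)t = -18 - 23t
for any integer t.

c = 4 + 5t, d = -18 - 23t for integer t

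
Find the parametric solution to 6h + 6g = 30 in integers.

Step 1: Compute gcd(6, 6) = 6.
Since 6 divides 30, solutions exist.

Step 2: Find a particular solution using extended Euclidean algorithm.
We get h₀ = 0, g₀ = 5.
Check: 6*0 + 6*5 = 30 = 30 ✓

Step 3: Write the general solution.
h = 0 + (6/6)t = 0 + 1t
g = 5 - (6/6)t = 5 - 1t
for any integer t.

h = 0 + 1t, g = 5 - 1t for integer t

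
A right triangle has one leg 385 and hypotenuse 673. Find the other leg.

b² = c² - a² = 452929 - 148225 = 304704
b = 552

552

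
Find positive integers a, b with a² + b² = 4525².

We need a² + b² = 4525² = 20475625.
Trying: 3315² + 3080² = 10989225 + 9486400 = 20475625 ✓

(3315, 3080, 4525)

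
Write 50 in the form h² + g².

We need to find integers h, g > 0 such that h² + g² = 50.
Trying h = 1: g² = 50 - 1² = 50 - 1 = 49
g = 7
Check: 1² + 7² = 1 + 49 = 50 ✓

50 = 1² + 7²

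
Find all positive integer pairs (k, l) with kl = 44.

The positive divisors of 44 are: 1, 2, 4, 11, 22, 44.
Each divisor d gives the pair (d, 44/d):
(1, 44), (2, 22), (4, 11), (11, 4), (22, 2), (44, 1)

(1, 44), (2, 22), (4, 11), (11, 4), (22, 2), (44, 1)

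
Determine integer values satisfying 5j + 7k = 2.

Step 1: Check solvability.
gcd(5, 7) = 1
Since 1 divides 2, solutions exist.

Step 2: Apply extended Euclidean algorithm to find gcd.
We find integers such that 5*x0 + 7*y0 = 1

Step 3: Scale the particular solution.
Multiply by 2/1 = 2:
j = 6, k = -4

Step 4: Verify.
5*(6) + 7*(-4) = 2 = 2 ✓

j = 6, k = -4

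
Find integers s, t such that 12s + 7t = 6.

Step 1: Check solvability.
gcd(12, 7) = 1
Since 1 divides 6, solutions exist.

Step 2: Apply extended Euclidean algorithm to find gcd.
We find integers such that 12*x0 + 7*y0 = 1

Step 3: Scale the particular solution.
Multiply by 6/1 = 6:
s = 18, t = -30

Step 4: Verify.
12*(18) + 7*(-30) = 6 = 6 ✓

s = 18, t = -30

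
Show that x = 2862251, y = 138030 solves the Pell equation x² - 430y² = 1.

Compute x² = 2862251² = 8192480787001
Compute 430y² = 430·138030² = 430·19052280900 = 8192480787000
x² - 430y² = 8192480787001 - 8192480787000 = 1
Since this equals 1, (2862251, 138030) is a solution.

Yes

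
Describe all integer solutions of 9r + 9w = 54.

Step 1: Compute gcd(9, 9) = 9.
Since 9 divides 54, solutions exist.

Step 2: Find a particular solution using extended Euclidean algorithm.
We get r₀ = 0, w₀ = 6.
Check: 9*0 + 9*6 = 54 = 54 ✓

Step 3: Write the general solution.
r = 0 + (9/9)t = 0 + 1t
w = 6 - (9/9)t = 6 - 1t
for any integer t.

r = 0 + 1t, w = 6 - 1t for integer t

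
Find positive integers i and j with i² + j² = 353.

We need to find integers i, j > 0 such that i² + j² = 353.
Trying i = 8: j² = 353 - 8² = 353 - 64 = 289
j = 17
Check: 8² + 17² = 64 + 289 = 353 ✓

353 = 8² + 17²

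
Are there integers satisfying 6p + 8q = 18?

Step 1: Compute gcd(6, 8).
gcd(6, 8) = 2

Step 2: Check divisibility.
Does 2 divide 18? 18 = 2 x 9, so yes.

By the theorem on linear Diophantine equations, 6p + 8q = 18 has integer solutions if and only if gcd(6, 8) divides 18. Since 2 | 18, solutions exist.

Yes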